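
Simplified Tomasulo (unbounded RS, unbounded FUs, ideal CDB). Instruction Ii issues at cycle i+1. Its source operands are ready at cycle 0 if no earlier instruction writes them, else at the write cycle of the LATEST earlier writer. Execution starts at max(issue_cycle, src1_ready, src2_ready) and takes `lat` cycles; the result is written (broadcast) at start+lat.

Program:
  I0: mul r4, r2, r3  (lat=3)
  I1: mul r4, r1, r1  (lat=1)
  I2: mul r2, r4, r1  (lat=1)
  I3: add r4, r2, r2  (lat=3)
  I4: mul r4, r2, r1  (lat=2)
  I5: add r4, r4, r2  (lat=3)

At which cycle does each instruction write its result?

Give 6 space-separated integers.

I0 mul r4: issue@1 deps=(None,None) exec_start@1 write@4
I1 mul r4: issue@2 deps=(None,None) exec_start@2 write@3
I2 mul r2: issue@3 deps=(1,None) exec_start@3 write@4
I3 add r4: issue@4 deps=(2,2) exec_start@4 write@7
I4 mul r4: issue@5 deps=(2,None) exec_start@5 write@7
I5 add r4: issue@6 deps=(4,2) exec_start@7 write@10

Answer: 4 3 4 7 7 10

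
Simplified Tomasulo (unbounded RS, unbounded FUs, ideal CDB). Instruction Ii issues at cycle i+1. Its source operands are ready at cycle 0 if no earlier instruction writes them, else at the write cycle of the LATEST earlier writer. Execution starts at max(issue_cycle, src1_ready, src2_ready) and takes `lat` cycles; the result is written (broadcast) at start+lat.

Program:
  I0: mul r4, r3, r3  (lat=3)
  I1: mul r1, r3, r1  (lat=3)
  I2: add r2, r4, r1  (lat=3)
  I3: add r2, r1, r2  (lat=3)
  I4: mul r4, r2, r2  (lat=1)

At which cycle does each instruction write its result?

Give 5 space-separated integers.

Answer: 4 5 8 11 12

Derivation:
I0 mul r4: issue@1 deps=(None,None) exec_start@1 write@4
I1 mul r1: issue@2 deps=(None,None) exec_start@2 write@5
I2 add r2: issue@3 deps=(0,1) exec_start@5 write@8
I3 add r2: issue@4 deps=(1,2) exec_start@8 write@11
I4 mul r4: issue@5 deps=(3,3) exec_start@11 write@12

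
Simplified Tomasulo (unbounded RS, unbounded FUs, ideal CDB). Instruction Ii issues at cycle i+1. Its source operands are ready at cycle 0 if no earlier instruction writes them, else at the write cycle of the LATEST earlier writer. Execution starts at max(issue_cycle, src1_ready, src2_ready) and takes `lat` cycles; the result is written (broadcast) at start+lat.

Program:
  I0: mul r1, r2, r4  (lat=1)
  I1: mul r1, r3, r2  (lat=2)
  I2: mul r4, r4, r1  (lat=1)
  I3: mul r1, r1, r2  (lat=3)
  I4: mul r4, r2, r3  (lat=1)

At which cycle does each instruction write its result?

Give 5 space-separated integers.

Answer: 2 4 5 7 6

Derivation:
I0 mul r1: issue@1 deps=(None,None) exec_start@1 write@2
I1 mul r1: issue@2 deps=(None,None) exec_start@2 write@4
I2 mul r4: issue@3 deps=(None,1) exec_start@4 write@5
I3 mul r1: issue@4 deps=(1,None) exec_start@4 write@7
I4 mul r4: issue@5 deps=(None,None) exec_start@5 write@6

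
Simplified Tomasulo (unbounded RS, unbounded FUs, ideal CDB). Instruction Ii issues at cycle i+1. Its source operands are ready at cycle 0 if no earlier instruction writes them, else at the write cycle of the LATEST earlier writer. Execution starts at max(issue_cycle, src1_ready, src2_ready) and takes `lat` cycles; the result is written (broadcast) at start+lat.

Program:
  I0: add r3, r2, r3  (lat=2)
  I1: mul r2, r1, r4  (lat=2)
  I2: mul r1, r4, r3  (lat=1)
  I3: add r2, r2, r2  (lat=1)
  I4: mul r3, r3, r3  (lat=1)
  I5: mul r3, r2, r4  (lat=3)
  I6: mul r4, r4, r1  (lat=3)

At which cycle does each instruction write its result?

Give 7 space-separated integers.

Answer: 3 4 4 5 6 9 10

Derivation:
I0 add r3: issue@1 deps=(None,None) exec_start@1 write@3
I1 mul r2: issue@2 deps=(None,None) exec_start@2 write@4
I2 mul r1: issue@3 deps=(None,0) exec_start@3 write@4
I3 add r2: issue@4 deps=(1,1) exec_start@4 write@5
I4 mul r3: issue@5 deps=(0,0) exec_start@5 write@6
I5 mul r3: issue@6 deps=(3,None) exec_start@6 write@9
I6 mul r4: issue@7 deps=(None,2) exec_start@7 write@10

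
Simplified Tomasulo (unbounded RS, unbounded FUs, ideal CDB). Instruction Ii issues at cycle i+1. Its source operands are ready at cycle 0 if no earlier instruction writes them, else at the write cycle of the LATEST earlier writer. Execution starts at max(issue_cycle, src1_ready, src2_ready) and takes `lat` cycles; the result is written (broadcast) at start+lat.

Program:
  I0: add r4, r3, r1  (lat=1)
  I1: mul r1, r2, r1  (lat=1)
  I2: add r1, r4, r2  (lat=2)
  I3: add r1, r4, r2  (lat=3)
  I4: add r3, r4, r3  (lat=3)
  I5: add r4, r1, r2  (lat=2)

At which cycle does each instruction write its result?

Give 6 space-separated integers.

Answer: 2 3 5 7 8 9

Derivation:
I0 add r4: issue@1 deps=(None,None) exec_start@1 write@2
I1 mul r1: issue@2 deps=(None,None) exec_start@2 write@3
I2 add r1: issue@3 deps=(0,None) exec_start@3 write@5
I3 add r1: issue@4 deps=(0,None) exec_start@4 write@7
I4 add r3: issue@5 deps=(0,None) exec_start@5 write@8
I5 add r4: issue@6 deps=(3,None) exec_start@7 write@9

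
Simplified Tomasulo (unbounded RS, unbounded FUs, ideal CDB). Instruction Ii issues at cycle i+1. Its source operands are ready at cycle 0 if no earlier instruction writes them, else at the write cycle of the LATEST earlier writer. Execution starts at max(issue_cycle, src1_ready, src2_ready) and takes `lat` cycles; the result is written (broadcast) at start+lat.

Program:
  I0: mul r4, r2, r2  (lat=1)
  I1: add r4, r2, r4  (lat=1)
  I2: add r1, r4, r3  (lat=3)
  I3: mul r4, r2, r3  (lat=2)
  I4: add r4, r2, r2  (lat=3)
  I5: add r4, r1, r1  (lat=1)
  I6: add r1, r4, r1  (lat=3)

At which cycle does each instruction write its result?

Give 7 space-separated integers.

I0 mul r4: issue@1 deps=(None,None) exec_start@1 write@2
I1 add r4: issue@2 deps=(None,0) exec_start@2 write@3
I2 add r1: issue@3 deps=(1,None) exec_start@3 write@6
I3 mul r4: issue@4 deps=(None,None) exec_start@4 write@6
I4 add r4: issue@5 deps=(None,None) exec_start@5 write@8
I5 add r4: issue@6 deps=(2,2) exec_start@6 write@7
I6 add r1: issue@7 deps=(5,2) exec_start@7 write@10

Answer: 2 3 6 6 8 7 10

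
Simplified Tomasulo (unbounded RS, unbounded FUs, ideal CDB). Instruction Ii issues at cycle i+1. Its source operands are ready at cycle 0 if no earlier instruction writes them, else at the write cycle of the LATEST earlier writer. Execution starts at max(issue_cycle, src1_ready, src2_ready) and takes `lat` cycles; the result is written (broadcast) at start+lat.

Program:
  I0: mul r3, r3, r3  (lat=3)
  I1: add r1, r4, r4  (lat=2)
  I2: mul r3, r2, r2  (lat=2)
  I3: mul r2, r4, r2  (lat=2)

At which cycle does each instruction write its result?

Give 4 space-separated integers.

I0 mul r3: issue@1 deps=(None,None) exec_start@1 write@4
I1 add r1: issue@2 deps=(None,None) exec_start@2 write@4
I2 mul r3: issue@3 deps=(None,None) exec_start@3 write@5
I3 mul r2: issue@4 deps=(None,None) exec_start@4 write@6

Answer: 4 4 5 6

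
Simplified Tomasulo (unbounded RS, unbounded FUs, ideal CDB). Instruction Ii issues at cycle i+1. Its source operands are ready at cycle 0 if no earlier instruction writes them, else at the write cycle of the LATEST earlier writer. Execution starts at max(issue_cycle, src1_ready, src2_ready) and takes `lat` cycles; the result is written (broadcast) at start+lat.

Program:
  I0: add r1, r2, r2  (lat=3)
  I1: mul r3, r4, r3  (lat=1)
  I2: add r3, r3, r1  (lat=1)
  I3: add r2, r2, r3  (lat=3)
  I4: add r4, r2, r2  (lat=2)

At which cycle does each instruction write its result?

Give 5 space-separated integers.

I0 add r1: issue@1 deps=(None,None) exec_start@1 write@4
I1 mul r3: issue@2 deps=(None,None) exec_start@2 write@3
I2 add r3: issue@3 deps=(1,0) exec_start@4 write@5
I3 add r2: issue@4 deps=(None,2) exec_start@5 write@8
I4 add r4: issue@5 deps=(3,3) exec_start@8 write@10

Answer: 4 3 5 8 10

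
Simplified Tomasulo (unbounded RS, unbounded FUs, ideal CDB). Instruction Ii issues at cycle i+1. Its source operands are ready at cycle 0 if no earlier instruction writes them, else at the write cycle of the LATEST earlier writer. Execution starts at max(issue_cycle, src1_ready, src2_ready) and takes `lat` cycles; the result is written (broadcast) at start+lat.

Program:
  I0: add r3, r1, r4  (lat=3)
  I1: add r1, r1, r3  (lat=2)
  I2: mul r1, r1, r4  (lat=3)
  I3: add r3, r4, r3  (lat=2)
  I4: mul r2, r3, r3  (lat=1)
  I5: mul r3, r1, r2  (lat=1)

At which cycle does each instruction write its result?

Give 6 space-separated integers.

I0 add r3: issue@1 deps=(None,None) exec_start@1 write@4
I1 add r1: issue@2 deps=(None,0) exec_start@4 write@6
I2 mul r1: issue@3 deps=(1,None) exec_start@6 write@9
I3 add r3: issue@4 deps=(None,0) exec_start@4 write@6
I4 mul r2: issue@5 deps=(3,3) exec_start@6 write@7
I5 mul r3: issue@6 deps=(2,4) exec_start@9 write@10

Answer: 4 6 9 6 7 10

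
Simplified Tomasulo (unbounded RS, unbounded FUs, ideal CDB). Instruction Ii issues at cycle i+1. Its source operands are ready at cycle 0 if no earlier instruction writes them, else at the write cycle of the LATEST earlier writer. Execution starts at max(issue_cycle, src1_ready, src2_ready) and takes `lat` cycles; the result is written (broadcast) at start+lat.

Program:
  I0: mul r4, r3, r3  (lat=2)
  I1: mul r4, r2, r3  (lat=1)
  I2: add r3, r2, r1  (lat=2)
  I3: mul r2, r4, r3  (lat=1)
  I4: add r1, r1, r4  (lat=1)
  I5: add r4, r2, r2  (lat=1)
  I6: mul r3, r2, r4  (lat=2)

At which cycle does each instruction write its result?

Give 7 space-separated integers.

Answer: 3 3 5 6 6 7 9

Derivation:
I0 mul r4: issue@1 deps=(None,None) exec_start@1 write@3
I1 mul r4: issue@2 deps=(None,None) exec_start@2 write@3
I2 add r3: issue@3 deps=(None,None) exec_start@3 write@5
I3 mul r2: issue@4 deps=(1,2) exec_start@5 write@6
I4 add r1: issue@5 deps=(None,1) exec_start@5 write@6
I5 add r4: issue@6 deps=(3,3) exec_start@6 write@7
I6 mul r3: issue@7 deps=(3,5) exec_start@7 write@9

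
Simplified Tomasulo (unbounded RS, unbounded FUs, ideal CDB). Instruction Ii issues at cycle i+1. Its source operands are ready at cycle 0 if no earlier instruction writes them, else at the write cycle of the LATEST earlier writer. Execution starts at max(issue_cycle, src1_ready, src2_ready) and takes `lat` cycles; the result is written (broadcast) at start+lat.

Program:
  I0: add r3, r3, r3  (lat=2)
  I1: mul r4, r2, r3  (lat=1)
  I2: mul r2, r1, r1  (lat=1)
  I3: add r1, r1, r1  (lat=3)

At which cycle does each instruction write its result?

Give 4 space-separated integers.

Answer: 3 4 4 7

Derivation:
I0 add r3: issue@1 deps=(None,None) exec_start@1 write@3
I1 mul r4: issue@2 deps=(None,0) exec_start@3 write@4
I2 mul r2: issue@3 deps=(None,None) exec_start@3 write@4
I3 add r1: issue@4 deps=(None,None) exec_start@4 write@7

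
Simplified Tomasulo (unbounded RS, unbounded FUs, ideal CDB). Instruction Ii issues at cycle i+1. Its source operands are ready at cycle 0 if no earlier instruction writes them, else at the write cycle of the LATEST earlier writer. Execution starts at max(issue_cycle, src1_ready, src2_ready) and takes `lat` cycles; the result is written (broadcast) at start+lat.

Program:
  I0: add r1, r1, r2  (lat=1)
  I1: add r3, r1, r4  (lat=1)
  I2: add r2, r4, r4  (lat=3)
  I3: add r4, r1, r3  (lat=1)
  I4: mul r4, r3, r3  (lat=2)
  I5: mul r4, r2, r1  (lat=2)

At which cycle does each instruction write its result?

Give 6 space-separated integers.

I0 add r1: issue@1 deps=(None,None) exec_start@1 write@2
I1 add r3: issue@2 deps=(0,None) exec_start@2 write@3
I2 add r2: issue@3 deps=(None,None) exec_start@3 write@6
I3 add r4: issue@4 deps=(0,1) exec_start@4 write@5
I4 mul r4: issue@5 deps=(1,1) exec_start@5 write@7
I5 mul r4: issue@6 deps=(2,0) exec_start@6 write@8

Answer: 2 3 6 5 7 8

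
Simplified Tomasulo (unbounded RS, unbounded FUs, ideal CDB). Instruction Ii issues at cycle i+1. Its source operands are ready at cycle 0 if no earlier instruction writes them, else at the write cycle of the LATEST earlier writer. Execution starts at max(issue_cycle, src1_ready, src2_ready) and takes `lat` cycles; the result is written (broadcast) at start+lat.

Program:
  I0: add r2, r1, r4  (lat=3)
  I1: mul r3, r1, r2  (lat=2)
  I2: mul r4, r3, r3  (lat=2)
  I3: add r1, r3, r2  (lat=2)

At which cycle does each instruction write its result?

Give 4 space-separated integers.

I0 add r2: issue@1 deps=(None,None) exec_start@1 write@4
I1 mul r3: issue@2 deps=(None,0) exec_start@4 write@6
I2 mul r4: issue@3 deps=(1,1) exec_start@6 write@8
I3 add r1: issue@4 deps=(1,0) exec_start@6 write@8

Answer: 4 6 8 8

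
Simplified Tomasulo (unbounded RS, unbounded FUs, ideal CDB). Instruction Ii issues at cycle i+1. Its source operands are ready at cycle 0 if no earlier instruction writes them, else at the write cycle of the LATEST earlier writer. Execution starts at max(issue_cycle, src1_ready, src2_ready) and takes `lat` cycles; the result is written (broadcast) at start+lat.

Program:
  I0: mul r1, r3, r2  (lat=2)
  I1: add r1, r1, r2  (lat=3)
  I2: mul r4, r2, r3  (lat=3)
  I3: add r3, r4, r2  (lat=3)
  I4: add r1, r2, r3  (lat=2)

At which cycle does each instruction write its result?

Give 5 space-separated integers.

I0 mul r1: issue@1 deps=(None,None) exec_start@1 write@3
I1 add r1: issue@2 deps=(0,None) exec_start@3 write@6
I2 mul r4: issue@3 deps=(None,None) exec_start@3 write@6
I3 add r3: issue@4 deps=(2,None) exec_start@6 write@9
I4 add r1: issue@5 deps=(None,3) exec_start@9 write@11

Answer: 3 6 6 9 11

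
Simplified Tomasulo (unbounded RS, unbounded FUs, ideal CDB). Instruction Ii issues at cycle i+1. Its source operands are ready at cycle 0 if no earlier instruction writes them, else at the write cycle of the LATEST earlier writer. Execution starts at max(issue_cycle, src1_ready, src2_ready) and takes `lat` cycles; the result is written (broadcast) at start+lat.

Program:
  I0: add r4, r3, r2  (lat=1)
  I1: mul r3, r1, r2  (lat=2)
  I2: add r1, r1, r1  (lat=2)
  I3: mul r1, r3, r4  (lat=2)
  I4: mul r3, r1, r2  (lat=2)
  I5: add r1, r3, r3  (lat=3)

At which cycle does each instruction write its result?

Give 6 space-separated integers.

Answer: 2 4 5 6 8 11

Derivation:
I0 add r4: issue@1 deps=(None,None) exec_start@1 write@2
I1 mul r3: issue@2 deps=(None,None) exec_start@2 write@4
I2 add r1: issue@3 deps=(None,None) exec_start@3 write@5
I3 mul r1: issue@4 deps=(1,0) exec_start@4 write@6
I4 mul r3: issue@5 deps=(3,None) exec_start@6 write@8
I5 add r1: issue@6 deps=(4,4) exec_start@8 write@11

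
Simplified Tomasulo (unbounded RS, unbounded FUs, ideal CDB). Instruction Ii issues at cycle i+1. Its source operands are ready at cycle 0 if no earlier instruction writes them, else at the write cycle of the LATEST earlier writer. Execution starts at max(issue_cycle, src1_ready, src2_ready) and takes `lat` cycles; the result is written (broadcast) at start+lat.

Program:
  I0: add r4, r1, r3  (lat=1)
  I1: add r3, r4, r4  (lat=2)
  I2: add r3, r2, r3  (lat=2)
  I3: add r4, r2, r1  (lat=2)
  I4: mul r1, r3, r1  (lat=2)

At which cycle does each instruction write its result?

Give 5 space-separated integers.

Answer: 2 4 6 6 8

Derivation:
I0 add r4: issue@1 deps=(None,None) exec_start@1 write@2
I1 add r3: issue@2 deps=(0,0) exec_start@2 write@4
I2 add r3: issue@3 deps=(None,1) exec_start@4 write@6
I3 add r4: issue@4 deps=(None,None) exec_start@4 write@6
I4 mul r1: issue@5 deps=(2,None) exec_start@6 write@8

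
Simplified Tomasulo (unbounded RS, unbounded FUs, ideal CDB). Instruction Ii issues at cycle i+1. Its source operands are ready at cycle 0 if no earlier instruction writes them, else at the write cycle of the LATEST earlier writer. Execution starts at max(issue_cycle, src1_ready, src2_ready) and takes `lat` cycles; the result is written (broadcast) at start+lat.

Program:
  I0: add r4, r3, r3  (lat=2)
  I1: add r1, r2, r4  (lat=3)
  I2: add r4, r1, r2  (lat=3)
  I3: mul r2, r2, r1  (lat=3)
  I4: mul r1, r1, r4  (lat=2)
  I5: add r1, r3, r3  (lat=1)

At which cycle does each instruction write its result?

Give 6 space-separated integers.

Answer: 3 6 9 9 11 7

Derivation:
I0 add r4: issue@1 deps=(None,None) exec_start@1 write@3
I1 add r1: issue@2 deps=(None,0) exec_start@3 write@6
I2 add r4: issue@3 deps=(1,None) exec_start@6 write@9
I3 mul r2: issue@4 deps=(None,1) exec_start@6 write@9
I4 mul r1: issue@5 deps=(1,2) exec_start@9 write@11
I5 add r1: issue@6 deps=(None,None) exec_start@6 write@7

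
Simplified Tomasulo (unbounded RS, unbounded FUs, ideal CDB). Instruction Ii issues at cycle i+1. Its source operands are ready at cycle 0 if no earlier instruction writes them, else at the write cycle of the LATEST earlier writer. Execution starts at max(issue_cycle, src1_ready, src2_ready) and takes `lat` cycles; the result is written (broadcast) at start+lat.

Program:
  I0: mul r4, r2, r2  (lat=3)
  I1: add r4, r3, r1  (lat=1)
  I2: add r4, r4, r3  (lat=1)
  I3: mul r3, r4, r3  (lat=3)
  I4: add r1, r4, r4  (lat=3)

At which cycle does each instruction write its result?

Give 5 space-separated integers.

Answer: 4 3 4 7 8

Derivation:
I0 mul r4: issue@1 deps=(None,None) exec_start@1 write@4
I1 add r4: issue@2 deps=(None,None) exec_start@2 write@3
I2 add r4: issue@3 deps=(1,None) exec_start@3 write@4
I3 mul r3: issue@4 deps=(2,None) exec_start@4 write@7
I4 add r1: issue@5 deps=(2,2) exec_start@5 write@8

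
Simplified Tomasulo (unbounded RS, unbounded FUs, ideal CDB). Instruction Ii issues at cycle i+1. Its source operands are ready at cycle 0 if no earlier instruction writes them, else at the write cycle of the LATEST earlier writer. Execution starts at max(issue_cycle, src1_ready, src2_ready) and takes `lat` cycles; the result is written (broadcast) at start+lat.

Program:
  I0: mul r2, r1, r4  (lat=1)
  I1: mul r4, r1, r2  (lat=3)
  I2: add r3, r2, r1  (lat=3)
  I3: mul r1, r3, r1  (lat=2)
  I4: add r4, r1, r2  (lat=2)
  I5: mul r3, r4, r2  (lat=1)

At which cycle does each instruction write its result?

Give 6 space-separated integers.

Answer: 2 5 6 8 10 11

Derivation:
I0 mul r2: issue@1 deps=(None,None) exec_start@1 write@2
I1 mul r4: issue@2 deps=(None,0) exec_start@2 write@5
I2 add r3: issue@3 deps=(0,None) exec_start@3 write@6
I3 mul r1: issue@4 deps=(2,None) exec_start@6 write@8
I4 add r4: issue@5 deps=(3,0) exec_start@8 write@10
I5 mul r3: issue@6 deps=(4,0) exec_start@10 write@11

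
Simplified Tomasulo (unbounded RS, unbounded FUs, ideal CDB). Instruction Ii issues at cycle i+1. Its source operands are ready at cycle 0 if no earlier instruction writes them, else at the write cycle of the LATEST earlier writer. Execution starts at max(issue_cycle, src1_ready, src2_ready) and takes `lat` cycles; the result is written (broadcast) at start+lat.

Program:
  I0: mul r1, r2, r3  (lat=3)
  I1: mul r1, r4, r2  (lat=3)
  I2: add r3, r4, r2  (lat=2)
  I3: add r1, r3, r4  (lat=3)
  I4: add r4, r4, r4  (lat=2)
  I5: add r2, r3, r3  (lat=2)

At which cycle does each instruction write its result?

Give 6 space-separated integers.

I0 mul r1: issue@1 deps=(None,None) exec_start@1 write@4
I1 mul r1: issue@2 deps=(None,None) exec_start@2 write@5
I2 add r3: issue@3 deps=(None,None) exec_start@3 write@5
I3 add r1: issue@4 deps=(2,None) exec_start@5 write@8
I4 add r4: issue@5 deps=(None,None) exec_start@5 write@7
I5 add r2: issue@6 deps=(2,2) exec_start@6 write@8

Answer: 4 5 5 8 7 8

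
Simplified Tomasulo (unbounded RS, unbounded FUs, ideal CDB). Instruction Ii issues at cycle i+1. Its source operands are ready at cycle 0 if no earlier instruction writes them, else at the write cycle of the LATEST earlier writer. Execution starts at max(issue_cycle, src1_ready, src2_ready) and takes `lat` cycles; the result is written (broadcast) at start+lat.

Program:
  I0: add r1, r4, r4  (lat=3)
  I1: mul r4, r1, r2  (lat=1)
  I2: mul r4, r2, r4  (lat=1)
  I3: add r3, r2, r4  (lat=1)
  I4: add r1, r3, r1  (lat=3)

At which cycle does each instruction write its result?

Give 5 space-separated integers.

Answer: 4 5 6 7 10

Derivation:
I0 add r1: issue@1 deps=(None,None) exec_start@1 write@4
I1 mul r4: issue@2 deps=(0,None) exec_start@4 write@5
I2 mul r4: issue@3 deps=(None,1) exec_start@5 write@6
I3 add r3: issue@4 deps=(None,2) exec_start@6 write@7
I4 add r1: issue@5 deps=(3,0) exec_start@7 write@10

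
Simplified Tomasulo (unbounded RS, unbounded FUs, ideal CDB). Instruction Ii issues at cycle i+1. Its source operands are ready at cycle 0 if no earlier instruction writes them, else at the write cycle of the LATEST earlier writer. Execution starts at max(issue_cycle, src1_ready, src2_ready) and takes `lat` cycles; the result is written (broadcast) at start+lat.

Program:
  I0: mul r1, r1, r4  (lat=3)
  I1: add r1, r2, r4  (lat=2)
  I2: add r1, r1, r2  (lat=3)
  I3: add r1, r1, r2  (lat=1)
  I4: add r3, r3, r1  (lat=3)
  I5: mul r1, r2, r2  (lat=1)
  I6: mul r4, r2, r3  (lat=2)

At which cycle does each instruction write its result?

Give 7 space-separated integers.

Answer: 4 4 7 8 11 7 13

Derivation:
I0 mul r1: issue@1 deps=(None,None) exec_start@1 write@4
I1 add r1: issue@2 deps=(None,None) exec_start@2 write@4
I2 add r1: issue@3 deps=(1,None) exec_start@4 write@7
I3 add r1: issue@4 deps=(2,None) exec_start@7 write@8
I4 add r3: issue@5 deps=(None,3) exec_start@8 write@11
I5 mul r1: issue@6 deps=(None,None) exec_start@6 write@7
I6 mul r4: issue@7 deps=(None,4) exec_start@11 write@13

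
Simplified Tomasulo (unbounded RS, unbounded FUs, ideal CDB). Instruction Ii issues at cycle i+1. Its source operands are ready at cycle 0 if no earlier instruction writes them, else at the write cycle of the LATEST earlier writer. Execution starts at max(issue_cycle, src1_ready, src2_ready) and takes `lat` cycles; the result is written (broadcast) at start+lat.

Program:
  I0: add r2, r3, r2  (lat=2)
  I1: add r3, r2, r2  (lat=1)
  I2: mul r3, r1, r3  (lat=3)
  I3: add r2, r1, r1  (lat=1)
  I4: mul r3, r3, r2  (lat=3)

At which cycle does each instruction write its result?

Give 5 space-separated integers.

I0 add r2: issue@1 deps=(None,None) exec_start@1 write@3
I1 add r3: issue@2 deps=(0,0) exec_start@3 write@4
I2 mul r3: issue@3 deps=(None,1) exec_start@4 write@7
I3 add r2: issue@4 deps=(None,None) exec_start@4 write@5
I4 mul r3: issue@5 deps=(2,3) exec_start@7 write@10

Answer: 3 4 7 5 10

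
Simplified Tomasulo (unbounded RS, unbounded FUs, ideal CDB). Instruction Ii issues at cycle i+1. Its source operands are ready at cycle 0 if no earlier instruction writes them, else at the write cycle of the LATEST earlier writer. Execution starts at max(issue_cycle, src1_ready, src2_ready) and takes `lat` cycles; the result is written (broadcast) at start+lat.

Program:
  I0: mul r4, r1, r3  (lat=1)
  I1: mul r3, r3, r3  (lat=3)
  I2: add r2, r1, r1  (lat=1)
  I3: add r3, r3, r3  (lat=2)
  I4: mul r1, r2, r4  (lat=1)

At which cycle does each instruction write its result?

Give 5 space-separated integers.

I0 mul r4: issue@1 deps=(None,None) exec_start@1 write@2
I1 mul r3: issue@2 deps=(None,None) exec_start@2 write@5
I2 add r2: issue@3 deps=(None,None) exec_start@3 write@4
I3 add r3: issue@4 deps=(1,1) exec_start@5 write@7
I4 mul r1: issue@5 deps=(2,0) exec_start@5 write@6

Answer: 2 5 4 7 6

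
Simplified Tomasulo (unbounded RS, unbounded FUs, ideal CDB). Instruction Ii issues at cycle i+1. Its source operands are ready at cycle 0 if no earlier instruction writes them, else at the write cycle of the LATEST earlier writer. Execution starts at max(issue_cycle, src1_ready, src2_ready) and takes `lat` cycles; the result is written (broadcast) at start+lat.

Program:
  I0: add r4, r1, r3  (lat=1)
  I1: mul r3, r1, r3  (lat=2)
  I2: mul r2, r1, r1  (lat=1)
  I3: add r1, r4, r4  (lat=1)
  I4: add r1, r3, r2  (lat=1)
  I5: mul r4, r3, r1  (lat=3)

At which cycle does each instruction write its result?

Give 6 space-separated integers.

Answer: 2 4 4 5 6 9

Derivation:
I0 add r4: issue@1 deps=(None,None) exec_start@1 write@2
I1 mul r3: issue@2 deps=(None,None) exec_start@2 write@4
I2 mul r2: issue@3 deps=(None,None) exec_start@3 write@4
I3 add r1: issue@4 deps=(0,0) exec_start@4 write@5
I4 add r1: issue@5 deps=(1,2) exec_start@5 write@6
I5 mul r4: issue@6 deps=(1,4) exec_start@6 write@9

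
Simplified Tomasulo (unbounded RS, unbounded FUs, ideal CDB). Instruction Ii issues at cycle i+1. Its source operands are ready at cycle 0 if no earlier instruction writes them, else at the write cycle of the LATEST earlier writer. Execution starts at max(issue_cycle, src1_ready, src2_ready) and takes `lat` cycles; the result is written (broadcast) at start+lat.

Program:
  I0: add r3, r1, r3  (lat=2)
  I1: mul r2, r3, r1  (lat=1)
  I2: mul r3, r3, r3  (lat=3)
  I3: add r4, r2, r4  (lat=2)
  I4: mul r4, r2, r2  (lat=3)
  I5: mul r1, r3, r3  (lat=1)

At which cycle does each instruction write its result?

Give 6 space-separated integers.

Answer: 3 4 6 6 8 7

Derivation:
I0 add r3: issue@1 deps=(None,None) exec_start@1 write@3
I1 mul r2: issue@2 deps=(0,None) exec_start@3 write@4
I2 mul r3: issue@3 deps=(0,0) exec_start@3 write@6
I3 add r4: issue@4 deps=(1,None) exec_start@4 write@6
I4 mul r4: issue@5 deps=(1,1) exec_start@5 write@8
I5 mul r1: issue@6 deps=(2,2) exec_start@6 write@7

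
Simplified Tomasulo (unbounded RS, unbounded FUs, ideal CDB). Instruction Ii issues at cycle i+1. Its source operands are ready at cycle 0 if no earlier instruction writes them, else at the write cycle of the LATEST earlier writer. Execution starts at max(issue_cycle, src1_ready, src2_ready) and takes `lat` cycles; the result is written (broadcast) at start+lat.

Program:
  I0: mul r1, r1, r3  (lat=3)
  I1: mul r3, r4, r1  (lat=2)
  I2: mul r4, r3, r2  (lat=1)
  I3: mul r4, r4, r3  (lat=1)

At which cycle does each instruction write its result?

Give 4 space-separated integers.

Answer: 4 6 7 8

Derivation:
I0 mul r1: issue@1 deps=(None,None) exec_start@1 write@4
I1 mul r3: issue@2 deps=(None,0) exec_start@4 write@6
I2 mul r4: issue@3 deps=(1,None) exec_start@6 write@7
I3 mul r4: issue@4 deps=(2,1) exec_start@7 write@8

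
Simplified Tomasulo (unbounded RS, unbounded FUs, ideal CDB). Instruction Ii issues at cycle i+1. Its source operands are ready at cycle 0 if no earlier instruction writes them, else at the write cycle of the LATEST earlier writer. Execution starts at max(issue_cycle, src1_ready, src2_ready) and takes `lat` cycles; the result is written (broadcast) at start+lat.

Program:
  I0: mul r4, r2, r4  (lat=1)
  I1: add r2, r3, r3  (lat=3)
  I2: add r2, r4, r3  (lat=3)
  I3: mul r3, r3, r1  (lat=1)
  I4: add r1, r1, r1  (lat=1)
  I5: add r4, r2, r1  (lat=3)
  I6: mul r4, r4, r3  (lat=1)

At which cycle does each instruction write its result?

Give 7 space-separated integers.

I0 mul r4: issue@1 deps=(None,None) exec_start@1 write@2
I1 add r2: issue@2 deps=(None,None) exec_start@2 write@5
I2 add r2: issue@3 deps=(0,None) exec_start@3 write@6
I3 mul r3: issue@4 deps=(None,None) exec_start@4 write@5
I4 add r1: issue@5 deps=(None,None) exec_start@5 write@6
I5 add r4: issue@6 deps=(2,4) exec_start@6 write@9
I6 mul r4: issue@7 deps=(5,3) exec_start@9 write@10

Answer: 2 5 6 5 6 9 10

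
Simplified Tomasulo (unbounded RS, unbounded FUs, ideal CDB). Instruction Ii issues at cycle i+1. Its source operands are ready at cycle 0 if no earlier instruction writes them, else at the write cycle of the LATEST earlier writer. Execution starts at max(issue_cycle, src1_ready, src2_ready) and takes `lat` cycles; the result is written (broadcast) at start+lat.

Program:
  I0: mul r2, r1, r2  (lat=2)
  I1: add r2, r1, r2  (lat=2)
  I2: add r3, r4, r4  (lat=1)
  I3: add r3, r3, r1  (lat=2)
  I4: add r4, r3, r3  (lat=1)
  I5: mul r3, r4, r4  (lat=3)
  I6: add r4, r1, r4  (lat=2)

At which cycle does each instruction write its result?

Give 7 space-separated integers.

I0 mul r2: issue@1 deps=(None,None) exec_start@1 write@3
I1 add r2: issue@2 deps=(None,0) exec_start@3 write@5
I2 add r3: issue@3 deps=(None,None) exec_start@3 write@4
I3 add r3: issue@4 deps=(2,None) exec_start@4 write@6
I4 add r4: issue@5 deps=(3,3) exec_start@6 write@7
I5 mul r3: issue@6 deps=(4,4) exec_start@7 write@10
I6 add r4: issue@7 deps=(None,4) exec_start@7 write@9

Answer: 3 5 4 6 7 10 9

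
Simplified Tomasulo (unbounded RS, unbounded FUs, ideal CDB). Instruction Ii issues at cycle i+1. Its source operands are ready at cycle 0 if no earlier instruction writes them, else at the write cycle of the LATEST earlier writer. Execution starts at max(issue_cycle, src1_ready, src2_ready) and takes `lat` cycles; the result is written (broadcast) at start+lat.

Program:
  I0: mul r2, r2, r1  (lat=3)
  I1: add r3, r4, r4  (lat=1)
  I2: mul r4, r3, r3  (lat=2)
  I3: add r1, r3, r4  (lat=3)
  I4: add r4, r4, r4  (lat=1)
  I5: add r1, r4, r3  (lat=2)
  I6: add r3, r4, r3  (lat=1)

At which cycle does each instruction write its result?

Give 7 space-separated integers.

Answer: 4 3 5 8 6 8 8

Derivation:
I0 mul r2: issue@1 deps=(None,None) exec_start@1 write@4
I1 add r3: issue@2 deps=(None,None) exec_start@2 write@3
I2 mul r4: issue@3 deps=(1,1) exec_start@3 write@5
I3 add r1: issue@4 deps=(1,2) exec_start@5 write@8
I4 add r4: issue@5 deps=(2,2) exec_start@5 write@6
I5 add r1: issue@6 deps=(4,1) exec_start@6 write@8
I6 add r3: issue@7 deps=(4,1) exec_start@7 write@8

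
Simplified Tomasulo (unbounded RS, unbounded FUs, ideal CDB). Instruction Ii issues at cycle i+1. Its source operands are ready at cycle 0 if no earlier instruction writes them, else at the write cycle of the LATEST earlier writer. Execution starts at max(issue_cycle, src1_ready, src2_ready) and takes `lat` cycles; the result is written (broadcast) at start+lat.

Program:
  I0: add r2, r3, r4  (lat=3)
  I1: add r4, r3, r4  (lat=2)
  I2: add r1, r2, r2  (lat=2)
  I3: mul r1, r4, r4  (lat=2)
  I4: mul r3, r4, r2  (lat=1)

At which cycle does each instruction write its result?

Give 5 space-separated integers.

I0 add r2: issue@1 deps=(None,None) exec_start@1 write@4
I1 add r4: issue@2 deps=(None,None) exec_start@2 write@4
I2 add r1: issue@3 deps=(0,0) exec_start@4 write@6
I3 mul r1: issue@4 deps=(1,1) exec_start@4 write@6
I4 mul r3: issue@5 deps=(1,0) exec_start@5 write@6

Answer: 4 4 6 6 6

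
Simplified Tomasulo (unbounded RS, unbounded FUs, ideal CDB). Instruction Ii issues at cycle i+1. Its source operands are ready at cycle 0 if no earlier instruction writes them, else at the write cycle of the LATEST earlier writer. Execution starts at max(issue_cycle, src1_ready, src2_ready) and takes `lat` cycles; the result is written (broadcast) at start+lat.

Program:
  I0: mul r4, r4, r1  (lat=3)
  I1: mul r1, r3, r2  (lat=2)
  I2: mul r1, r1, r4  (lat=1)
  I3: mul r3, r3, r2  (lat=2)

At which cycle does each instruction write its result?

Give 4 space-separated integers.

Answer: 4 4 5 6

Derivation:
I0 mul r4: issue@1 deps=(None,None) exec_start@1 write@4
I1 mul r1: issue@2 deps=(None,None) exec_start@2 write@4
I2 mul r1: issue@3 deps=(1,0) exec_start@4 write@5
I3 mul r3: issue@4 deps=(None,None) exec_start@4 write@6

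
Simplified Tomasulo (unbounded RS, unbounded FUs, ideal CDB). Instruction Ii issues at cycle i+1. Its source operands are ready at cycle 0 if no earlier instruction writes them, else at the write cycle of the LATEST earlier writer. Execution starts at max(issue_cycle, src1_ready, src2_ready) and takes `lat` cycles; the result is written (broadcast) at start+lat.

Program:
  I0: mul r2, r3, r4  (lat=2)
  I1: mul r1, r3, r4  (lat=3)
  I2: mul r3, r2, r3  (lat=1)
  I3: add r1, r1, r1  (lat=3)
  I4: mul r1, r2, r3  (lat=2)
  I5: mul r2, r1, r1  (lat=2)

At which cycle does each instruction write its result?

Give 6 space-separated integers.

Answer: 3 5 4 8 7 9

Derivation:
I0 mul r2: issue@1 deps=(None,None) exec_start@1 write@3
I1 mul r1: issue@2 deps=(None,None) exec_start@2 write@5
I2 mul r3: issue@3 deps=(0,None) exec_start@3 write@4
I3 add r1: issue@4 deps=(1,1) exec_start@5 write@8
I4 mul r1: issue@5 deps=(0,2) exec_start@5 write@7
I5 mul r2: issue@6 deps=(4,4) exec_start@7 write@9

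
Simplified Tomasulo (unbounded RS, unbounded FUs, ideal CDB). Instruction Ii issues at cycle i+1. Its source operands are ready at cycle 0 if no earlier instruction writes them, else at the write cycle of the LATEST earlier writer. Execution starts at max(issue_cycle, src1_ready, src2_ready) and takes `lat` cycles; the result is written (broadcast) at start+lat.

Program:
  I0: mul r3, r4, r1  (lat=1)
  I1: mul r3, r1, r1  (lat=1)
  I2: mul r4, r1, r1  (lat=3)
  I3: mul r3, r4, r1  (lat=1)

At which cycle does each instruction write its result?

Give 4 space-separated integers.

I0 mul r3: issue@1 deps=(None,None) exec_start@1 write@2
I1 mul r3: issue@2 deps=(None,None) exec_start@2 write@3
I2 mul r4: issue@3 deps=(None,None) exec_start@3 write@6
I3 mul r3: issue@4 deps=(2,None) exec_start@6 write@7

Answer: 2 3 6 7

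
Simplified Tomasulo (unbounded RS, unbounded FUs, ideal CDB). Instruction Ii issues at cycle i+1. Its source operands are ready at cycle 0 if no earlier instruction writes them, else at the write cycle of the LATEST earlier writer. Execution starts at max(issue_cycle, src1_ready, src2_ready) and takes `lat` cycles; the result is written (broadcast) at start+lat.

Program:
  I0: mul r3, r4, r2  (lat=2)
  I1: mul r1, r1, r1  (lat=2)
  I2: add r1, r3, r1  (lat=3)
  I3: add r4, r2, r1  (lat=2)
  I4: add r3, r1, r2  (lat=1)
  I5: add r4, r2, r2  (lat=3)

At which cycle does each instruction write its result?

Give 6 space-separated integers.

I0 mul r3: issue@1 deps=(None,None) exec_start@1 write@3
I1 mul r1: issue@2 deps=(None,None) exec_start@2 write@4
I2 add r1: issue@3 deps=(0,1) exec_start@4 write@7
I3 add r4: issue@4 deps=(None,2) exec_start@7 write@9
I4 add r3: issue@5 deps=(2,None) exec_start@7 write@8
I5 add r4: issue@6 deps=(None,None) exec_start@6 write@9

Answer: 3 4 7 9 8 9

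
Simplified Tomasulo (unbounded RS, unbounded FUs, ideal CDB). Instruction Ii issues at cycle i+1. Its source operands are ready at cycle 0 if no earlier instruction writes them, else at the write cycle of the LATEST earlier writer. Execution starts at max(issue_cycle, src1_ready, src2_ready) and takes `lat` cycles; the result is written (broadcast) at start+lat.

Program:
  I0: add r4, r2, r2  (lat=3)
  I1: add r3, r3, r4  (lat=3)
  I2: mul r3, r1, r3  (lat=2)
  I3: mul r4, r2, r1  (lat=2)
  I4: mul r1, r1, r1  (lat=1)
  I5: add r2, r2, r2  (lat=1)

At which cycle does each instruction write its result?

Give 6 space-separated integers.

Answer: 4 7 9 6 6 7

Derivation:
I0 add r4: issue@1 deps=(None,None) exec_start@1 write@4
I1 add r3: issue@2 deps=(None,0) exec_start@4 write@7
I2 mul r3: issue@3 deps=(None,1) exec_start@7 write@9
I3 mul r4: issue@4 deps=(None,None) exec_start@4 write@6
I4 mul r1: issue@5 deps=(None,None) exec_start@5 write@6
I5 add r2: issue@6 deps=(None,None) exec_start@6 write@7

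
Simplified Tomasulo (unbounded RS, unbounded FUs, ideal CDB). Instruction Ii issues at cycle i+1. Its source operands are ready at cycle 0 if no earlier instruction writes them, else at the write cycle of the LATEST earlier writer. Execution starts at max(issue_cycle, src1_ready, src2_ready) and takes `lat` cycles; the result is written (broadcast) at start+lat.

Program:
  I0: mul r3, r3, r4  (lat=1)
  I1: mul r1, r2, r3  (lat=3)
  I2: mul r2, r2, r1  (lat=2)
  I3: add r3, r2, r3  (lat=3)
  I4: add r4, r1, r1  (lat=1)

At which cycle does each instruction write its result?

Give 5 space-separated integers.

Answer: 2 5 7 10 6

Derivation:
I0 mul r3: issue@1 deps=(None,None) exec_start@1 write@2
I1 mul r1: issue@2 deps=(None,0) exec_start@2 write@5
I2 mul r2: issue@3 deps=(None,1) exec_start@5 write@7
I3 add r3: issue@4 deps=(2,0) exec_start@7 write@10
I4 add r4: issue@5 deps=(1,1) exec_start@5 write@6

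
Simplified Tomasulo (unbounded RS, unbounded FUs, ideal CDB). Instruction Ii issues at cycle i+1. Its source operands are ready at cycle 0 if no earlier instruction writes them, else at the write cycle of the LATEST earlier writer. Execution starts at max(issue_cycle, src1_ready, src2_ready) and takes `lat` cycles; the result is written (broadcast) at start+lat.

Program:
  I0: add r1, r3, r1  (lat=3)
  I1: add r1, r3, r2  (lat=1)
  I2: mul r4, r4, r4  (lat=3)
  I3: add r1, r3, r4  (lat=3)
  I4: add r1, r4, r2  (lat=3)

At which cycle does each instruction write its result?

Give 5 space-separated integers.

Answer: 4 3 6 9 9

Derivation:
I0 add r1: issue@1 deps=(None,None) exec_start@1 write@4
I1 add r1: issue@2 deps=(None,None) exec_start@2 write@3
I2 mul r4: issue@3 deps=(None,None) exec_start@3 write@6
I3 add r1: issue@4 deps=(None,2) exec_start@6 write@9
I4 add r1: issue@5 deps=(2,None) exec_start@6 write@9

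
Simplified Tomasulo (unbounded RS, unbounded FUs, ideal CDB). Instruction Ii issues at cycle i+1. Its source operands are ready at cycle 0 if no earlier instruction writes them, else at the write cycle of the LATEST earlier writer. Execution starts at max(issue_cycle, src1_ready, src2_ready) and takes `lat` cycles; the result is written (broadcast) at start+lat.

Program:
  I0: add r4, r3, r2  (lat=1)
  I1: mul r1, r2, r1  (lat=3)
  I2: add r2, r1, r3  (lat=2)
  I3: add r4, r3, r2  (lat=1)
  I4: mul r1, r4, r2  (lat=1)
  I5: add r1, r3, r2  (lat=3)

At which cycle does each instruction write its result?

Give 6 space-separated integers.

Answer: 2 5 7 8 9 10

Derivation:
I0 add r4: issue@1 deps=(None,None) exec_start@1 write@2
I1 mul r1: issue@2 deps=(None,None) exec_start@2 write@5
I2 add r2: issue@3 deps=(1,None) exec_start@5 write@7
I3 add r4: issue@4 deps=(None,2) exec_start@7 write@8
I4 mul r1: issue@5 deps=(3,2) exec_start@8 write@9
I5 add r1: issue@6 deps=(None,2) exec_start@7 write@10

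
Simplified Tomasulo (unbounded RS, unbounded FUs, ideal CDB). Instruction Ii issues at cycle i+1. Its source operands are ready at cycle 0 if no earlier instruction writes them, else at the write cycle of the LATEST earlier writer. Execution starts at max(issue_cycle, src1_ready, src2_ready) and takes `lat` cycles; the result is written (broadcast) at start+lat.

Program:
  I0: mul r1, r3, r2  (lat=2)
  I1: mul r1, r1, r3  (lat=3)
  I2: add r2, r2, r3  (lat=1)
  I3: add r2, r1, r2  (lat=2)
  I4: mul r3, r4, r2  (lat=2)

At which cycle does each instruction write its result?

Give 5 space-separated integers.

I0 mul r1: issue@1 deps=(None,None) exec_start@1 write@3
I1 mul r1: issue@2 deps=(0,None) exec_start@3 write@6
I2 add r2: issue@3 deps=(None,None) exec_start@3 write@4
I3 add r2: issue@4 deps=(1,2) exec_start@6 write@8
I4 mul r3: issue@5 deps=(None,3) exec_start@8 write@10

Answer: 3 6 4 8 10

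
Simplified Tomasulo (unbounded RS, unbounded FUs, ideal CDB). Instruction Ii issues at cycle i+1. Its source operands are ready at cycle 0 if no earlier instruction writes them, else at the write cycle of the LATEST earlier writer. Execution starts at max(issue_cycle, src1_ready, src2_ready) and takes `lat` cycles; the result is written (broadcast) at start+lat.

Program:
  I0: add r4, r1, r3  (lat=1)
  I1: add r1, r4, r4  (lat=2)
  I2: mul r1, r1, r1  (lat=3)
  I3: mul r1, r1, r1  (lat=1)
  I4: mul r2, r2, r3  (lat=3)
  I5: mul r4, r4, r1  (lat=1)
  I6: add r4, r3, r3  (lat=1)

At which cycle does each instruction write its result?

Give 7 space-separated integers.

I0 add r4: issue@1 deps=(None,None) exec_start@1 write@2
I1 add r1: issue@2 deps=(0,0) exec_start@2 write@4
I2 mul r1: issue@3 deps=(1,1) exec_start@4 write@7
I3 mul r1: issue@4 deps=(2,2) exec_start@7 write@8
I4 mul r2: issue@5 deps=(None,None) exec_start@5 write@8
I5 mul r4: issue@6 deps=(0,3) exec_start@8 write@9
I6 add r4: issue@7 deps=(None,None) exec_start@7 write@8

Answer: 2 4 7 8 8 9 8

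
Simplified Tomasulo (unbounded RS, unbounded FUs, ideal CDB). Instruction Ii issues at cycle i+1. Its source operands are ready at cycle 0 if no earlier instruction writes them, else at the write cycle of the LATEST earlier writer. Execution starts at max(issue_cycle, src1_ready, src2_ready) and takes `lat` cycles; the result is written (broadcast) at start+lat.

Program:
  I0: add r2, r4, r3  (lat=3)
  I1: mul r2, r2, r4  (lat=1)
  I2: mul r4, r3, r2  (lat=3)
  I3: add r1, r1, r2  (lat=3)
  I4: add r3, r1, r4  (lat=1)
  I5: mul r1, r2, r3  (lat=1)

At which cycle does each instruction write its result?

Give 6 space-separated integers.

Answer: 4 5 8 8 9 10

Derivation:
I0 add r2: issue@1 deps=(None,None) exec_start@1 write@4
I1 mul r2: issue@2 deps=(0,None) exec_start@4 write@5
I2 mul r4: issue@3 deps=(None,1) exec_start@5 write@8
I3 add r1: issue@4 deps=(None,1) exec_start@5 write@8
I4 add r3: issue@5 deps=(3,2) exec_start@8 write@9
I5 mul r1: issue@6 deps=(1,4) exec_start@9 write@10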